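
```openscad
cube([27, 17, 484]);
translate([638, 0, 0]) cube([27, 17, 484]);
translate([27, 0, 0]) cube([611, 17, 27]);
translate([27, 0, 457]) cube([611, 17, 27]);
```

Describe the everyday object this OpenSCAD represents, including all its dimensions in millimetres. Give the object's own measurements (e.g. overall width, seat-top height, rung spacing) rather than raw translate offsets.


A rectangular picture frame lying in the x–z plane (depth along y). The opening is 611 mm wide (x) by 430 mm tall (z), surrounded by a border 27 mm wide on all four sides. The frame is 17 mm deep and is made of two full-height vertical stiles with two horizontal rails fitted between them.


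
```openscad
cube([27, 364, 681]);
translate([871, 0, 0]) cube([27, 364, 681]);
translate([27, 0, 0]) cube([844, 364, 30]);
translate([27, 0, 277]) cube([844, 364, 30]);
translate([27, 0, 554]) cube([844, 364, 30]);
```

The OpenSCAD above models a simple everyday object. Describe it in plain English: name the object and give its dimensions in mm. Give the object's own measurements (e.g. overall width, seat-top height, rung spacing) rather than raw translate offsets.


An open bookshelf. Two side panels, each 27 mm thick, 364 mm deep and 681 mm tall, stand 898 mm apart (outside-to-outside). Between them sit 3 shelves, each 30 mm thick and 364 mm deep, spanning the full gap between the sides. The bottom shelf rests on the floor (its underside at z = 0) and the clear gap between one shelf's top and the next shelf's underside is 247 mm.


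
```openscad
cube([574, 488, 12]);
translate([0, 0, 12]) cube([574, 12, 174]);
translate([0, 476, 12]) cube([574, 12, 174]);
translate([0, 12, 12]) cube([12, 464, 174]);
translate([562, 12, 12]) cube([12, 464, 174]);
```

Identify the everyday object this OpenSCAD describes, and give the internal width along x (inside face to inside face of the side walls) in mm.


An open box. The internal width is 550 mm.

A 574×488 base slab with four walls standing on it — an open box. The base is 574 mm wide and the walls are 12 mm thick, so the internal width is 574 − 2 × 12 = 550 mm.


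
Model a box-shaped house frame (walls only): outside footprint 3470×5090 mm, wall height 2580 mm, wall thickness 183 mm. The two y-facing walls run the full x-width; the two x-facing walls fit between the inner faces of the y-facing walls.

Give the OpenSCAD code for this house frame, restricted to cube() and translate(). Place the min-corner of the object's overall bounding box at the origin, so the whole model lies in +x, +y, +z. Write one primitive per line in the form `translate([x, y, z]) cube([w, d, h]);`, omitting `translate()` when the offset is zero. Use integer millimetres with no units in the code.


cube([3470, 183, 2580]);
translate([0, 4907, 0]) cube([3470, 183, 2580]);
translate([0, 183, 0]) cube([183, 4724, 2580]);
translate([3287, 183, 0]) cube([183, 4724, 2580]);


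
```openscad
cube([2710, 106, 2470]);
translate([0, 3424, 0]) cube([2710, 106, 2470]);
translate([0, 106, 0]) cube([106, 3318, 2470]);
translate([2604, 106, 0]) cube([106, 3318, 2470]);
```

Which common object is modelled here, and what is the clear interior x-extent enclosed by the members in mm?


A house (or room) frame. The interior width is 2498 mm.

Four 2470 mm walls enclosing a rectangle with no floor or roof — a room or house frame. Outside width is 2710 mm and wall thickness is 106 mm, so the interior width is 2710 − 2 × 106 = 2498 mm.


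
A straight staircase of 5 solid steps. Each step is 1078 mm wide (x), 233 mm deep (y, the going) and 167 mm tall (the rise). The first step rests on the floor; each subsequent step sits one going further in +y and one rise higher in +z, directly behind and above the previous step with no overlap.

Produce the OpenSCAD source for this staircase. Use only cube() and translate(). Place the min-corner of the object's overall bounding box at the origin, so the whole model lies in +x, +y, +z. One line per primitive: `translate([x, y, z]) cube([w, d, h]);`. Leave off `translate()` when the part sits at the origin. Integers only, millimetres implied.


cube([1078, 233, 167]);
translate([0, 233, 167]) cube([1078, 233, 167]);
translate([0, 466, 334]) cube([1078, 233, 167]);
translate([0, 699, 501]) cube([1078, 233, 167]);
translate([0, 932, 668]) cube([1078, 233, 167]);


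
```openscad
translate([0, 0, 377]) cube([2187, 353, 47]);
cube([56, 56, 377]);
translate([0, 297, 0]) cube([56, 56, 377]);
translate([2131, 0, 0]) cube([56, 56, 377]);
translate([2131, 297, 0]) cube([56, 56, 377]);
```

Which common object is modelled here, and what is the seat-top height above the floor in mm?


A bench. The seat-top height is 424 mm.

A long slab on four corner posts — a bench. The slab sits at z = 377 with thickness 47, so the top is 377 + 47 = 424 mm.


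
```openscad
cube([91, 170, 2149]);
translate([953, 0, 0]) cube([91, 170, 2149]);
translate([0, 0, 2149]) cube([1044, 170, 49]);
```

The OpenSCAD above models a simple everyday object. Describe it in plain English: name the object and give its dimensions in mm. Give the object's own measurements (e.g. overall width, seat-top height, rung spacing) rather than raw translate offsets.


A door frame. The clear opening is 862 mm wide and 2149 mm high. Two 91 mm wide jambs, 170 mm deep, stand either side of the opening from the floor to the top of the opening. A 49 mm thick head sits across the top of both jambs, spanning the full outside width of the frame.


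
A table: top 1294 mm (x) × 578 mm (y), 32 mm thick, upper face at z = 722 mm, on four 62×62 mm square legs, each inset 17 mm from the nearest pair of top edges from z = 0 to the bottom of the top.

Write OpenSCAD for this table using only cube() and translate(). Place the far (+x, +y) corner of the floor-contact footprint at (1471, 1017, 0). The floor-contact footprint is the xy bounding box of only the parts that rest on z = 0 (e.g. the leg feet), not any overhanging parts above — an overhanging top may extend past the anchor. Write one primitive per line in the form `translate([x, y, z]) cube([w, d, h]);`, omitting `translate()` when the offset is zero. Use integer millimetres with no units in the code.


// leg_h = 722 - 32 = 690
translate([194, 456, 690]) cube([1294, 578, 32]);
translate([211, 473, 0]) cube([62, 62, 690]);
translate([1409, 473, 0]) cube([62, 62, 690]);
translate([211, 955, 0]) cube([62, 62, 690]);
translate([1409, 955, 0]) cube([62, 62, 690]);


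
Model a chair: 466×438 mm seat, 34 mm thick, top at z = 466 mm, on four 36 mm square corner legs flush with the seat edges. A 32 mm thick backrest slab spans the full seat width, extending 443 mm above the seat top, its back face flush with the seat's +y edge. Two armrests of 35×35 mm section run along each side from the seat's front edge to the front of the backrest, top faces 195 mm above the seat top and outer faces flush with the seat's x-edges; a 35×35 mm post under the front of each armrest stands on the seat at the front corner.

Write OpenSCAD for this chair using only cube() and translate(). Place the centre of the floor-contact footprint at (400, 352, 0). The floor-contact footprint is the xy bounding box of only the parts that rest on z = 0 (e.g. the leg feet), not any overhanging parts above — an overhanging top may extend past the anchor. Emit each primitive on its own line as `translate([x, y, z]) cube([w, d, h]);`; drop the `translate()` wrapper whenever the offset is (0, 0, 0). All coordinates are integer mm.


translate([167, 133, 432]) cube([466, 438, 34]);
translate([167, 133, 0]) cube([36, 36, 432]);
translate([597, 133, 0]) cube([36, 36, 432]);
translate([167, 535, 0]) cube([36, 36, 432]);
translate([597, 535, 0]) cube([36, 36, 432]);
translate([167, 539, 466]) cube([466, 32, 443]);
translate([167, 133, 626]) cube([35, 406, 35]);
translate([598, 133, 626]) cube([35, 406, 35]);
translate([167, 133, 466]) cube([35, 35, 160]);
translate([598, 133, 466]) cube([35, 35, 160]);


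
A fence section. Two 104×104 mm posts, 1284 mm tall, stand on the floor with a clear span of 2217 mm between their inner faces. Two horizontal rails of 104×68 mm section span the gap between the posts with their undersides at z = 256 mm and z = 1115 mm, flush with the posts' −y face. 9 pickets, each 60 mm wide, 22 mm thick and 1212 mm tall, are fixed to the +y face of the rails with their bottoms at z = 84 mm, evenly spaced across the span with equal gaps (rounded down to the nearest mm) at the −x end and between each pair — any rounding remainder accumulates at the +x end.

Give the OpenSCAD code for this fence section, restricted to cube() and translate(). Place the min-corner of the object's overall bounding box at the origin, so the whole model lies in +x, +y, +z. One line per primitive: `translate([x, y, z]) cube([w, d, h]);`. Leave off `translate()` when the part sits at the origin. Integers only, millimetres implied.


cube([104, 104, 1284]);
translate([2321, 0, 0]) cube([104, 104, 1284]);
translate([104, 0, 256]) cube([2217, 104, 68]);
translate([104, 0, 1115]) cube([2217, 104, 68]);
translate([271, 104, 84]) cube([60, 22, 1212]);
translate([498, 104, 84]) cube([60, 22, 1212]);
translate([725, 104, 84]) cube([60, 22, 1212]);
translate([952, 104, 84]) cube([60, 22, 1212]);
translate([1179, 104, 84]) cube([60, 22, 1212]);
translate([1406, 104, 84]) cube([60, 22, 1212]);
translate([1633, 104, 84]) cube([60, 22, 1212]);
translate([1860, 104, 84]) cube([60, 22, 1212]);
translate([2087, 104, 84]) cube([60, 22, 1212]);


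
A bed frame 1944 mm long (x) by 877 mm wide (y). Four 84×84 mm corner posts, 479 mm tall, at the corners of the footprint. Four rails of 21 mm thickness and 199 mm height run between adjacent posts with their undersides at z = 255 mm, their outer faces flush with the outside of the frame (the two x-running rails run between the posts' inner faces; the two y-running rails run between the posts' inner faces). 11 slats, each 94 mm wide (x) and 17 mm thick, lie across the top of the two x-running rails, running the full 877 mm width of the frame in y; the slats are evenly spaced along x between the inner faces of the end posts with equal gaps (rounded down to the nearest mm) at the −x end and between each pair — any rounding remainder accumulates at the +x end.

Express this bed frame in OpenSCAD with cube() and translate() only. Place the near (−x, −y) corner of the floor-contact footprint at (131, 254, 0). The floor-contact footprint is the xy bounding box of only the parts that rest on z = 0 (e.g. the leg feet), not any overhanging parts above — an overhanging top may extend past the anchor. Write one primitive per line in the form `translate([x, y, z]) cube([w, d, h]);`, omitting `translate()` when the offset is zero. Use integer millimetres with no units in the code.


translate([131, 254, 0]) cube([84, 84, 479]);
translate([131, 1047, 0]) cube([84, 84, 479]);
translate([1991, 254, 0]) cube([84, 84, 479]);
translate([1991, 1047, 0]) cube([84, 84, 479]);
translate([215, 254, 255]) cube([1776, 21, 199]);
translate([215, 1110, 255]) cube([1776, 21, 199]);
translate([131, 338, 255]) cube([21, 709, 199]);
translate([2054, 338, 255]) cube([21, 709, 199]);
translate([276, 254, 454]) cube([94, 877, 17]);
translate([431, 254, 454]) cube([94, 877, 17]);
translate([586, 254, 454]) cube([94, 877, 17]);
translate([741, 254, 454]) cube([94, 877, 17]);
translate([896, 254, 454]) cube([94, 877, 17]);
translate([1051, 254, 454]) cube([94, 877, 17]);
translate([1206, 254, 454]) cube([94, 877, 17]);
translate([1361, 254, 454]) cube([94, 877, 17]);
translate([1516, 254, 454]) cube([94, 877, 17]);
translate([1671, 254, 454]) cube([94, 877, 17]);
translate([1826, 254, 454]) cube([94, 877, 17]);


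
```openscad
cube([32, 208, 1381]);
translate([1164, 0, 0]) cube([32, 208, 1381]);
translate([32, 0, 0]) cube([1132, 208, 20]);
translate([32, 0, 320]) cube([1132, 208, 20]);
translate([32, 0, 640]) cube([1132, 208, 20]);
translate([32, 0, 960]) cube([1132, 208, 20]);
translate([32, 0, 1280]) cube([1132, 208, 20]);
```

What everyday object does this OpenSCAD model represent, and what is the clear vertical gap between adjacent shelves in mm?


A bookshelf. The clear shelf gap is 300 mm.

Two tall side panels with 5 horizontal boards between them — a bookshelf. The first two shelf undersides are at z = 0 and z = 320; with shelf thickness 20, the clear gap is 320 − 0 − 20 = 300 mm.


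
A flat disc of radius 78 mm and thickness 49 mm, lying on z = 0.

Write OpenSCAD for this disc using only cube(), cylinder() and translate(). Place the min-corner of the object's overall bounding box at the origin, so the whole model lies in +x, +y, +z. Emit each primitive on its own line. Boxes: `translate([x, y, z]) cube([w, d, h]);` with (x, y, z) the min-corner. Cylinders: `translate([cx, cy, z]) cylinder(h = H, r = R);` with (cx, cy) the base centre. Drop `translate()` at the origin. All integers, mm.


translate([78, 78, 0]) cylinder(h = 49, r = 78);


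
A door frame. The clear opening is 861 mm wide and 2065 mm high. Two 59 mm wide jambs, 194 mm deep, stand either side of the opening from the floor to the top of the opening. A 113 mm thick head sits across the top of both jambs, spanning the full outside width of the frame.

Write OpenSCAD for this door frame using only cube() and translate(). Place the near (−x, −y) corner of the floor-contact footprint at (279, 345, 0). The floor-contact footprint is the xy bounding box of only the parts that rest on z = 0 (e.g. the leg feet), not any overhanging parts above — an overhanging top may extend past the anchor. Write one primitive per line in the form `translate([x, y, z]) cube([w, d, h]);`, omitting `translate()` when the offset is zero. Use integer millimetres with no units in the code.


translate([279, 345, 0]) cube([59, 194, 2065]);
translate([1199, 345, 0]) cube([59, 194, 2065]);
translate([279, 345, 2065]) cube([979, 194, 113]);


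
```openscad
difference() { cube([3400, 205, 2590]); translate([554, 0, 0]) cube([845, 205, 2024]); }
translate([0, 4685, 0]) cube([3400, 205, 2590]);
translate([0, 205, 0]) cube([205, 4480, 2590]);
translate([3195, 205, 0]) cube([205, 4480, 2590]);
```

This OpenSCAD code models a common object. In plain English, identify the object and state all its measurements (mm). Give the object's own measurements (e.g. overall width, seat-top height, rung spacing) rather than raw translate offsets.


A single room: four walls, each 2590 mm tall and 205 mm thick, enclosing an outside footprint 3400×4890 mm (x × y), no floor or roof. The front and back walls (−y and +y sides) run the full x-width; the side walls fit between their inner faces. A door opening 845 mm wide and 2024 mm tall is cut through the front wall from the floor up, its −x edge 554 mm from the wall's −x end.


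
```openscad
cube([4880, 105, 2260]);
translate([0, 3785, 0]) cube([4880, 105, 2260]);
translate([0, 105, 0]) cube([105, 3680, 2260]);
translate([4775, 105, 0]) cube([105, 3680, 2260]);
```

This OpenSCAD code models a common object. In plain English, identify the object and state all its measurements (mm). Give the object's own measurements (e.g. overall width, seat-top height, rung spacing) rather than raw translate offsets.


The wall frame of a small rectangular building: four walls, each 2260 mm tall and 105 mm thick, enclosing a footprint 4880 mm (x) by 3890 mm (y) outside-to-outside, with no floor or roof. The front and back walls (the −y and +y sides) span the full width; the two side walls fit between them.


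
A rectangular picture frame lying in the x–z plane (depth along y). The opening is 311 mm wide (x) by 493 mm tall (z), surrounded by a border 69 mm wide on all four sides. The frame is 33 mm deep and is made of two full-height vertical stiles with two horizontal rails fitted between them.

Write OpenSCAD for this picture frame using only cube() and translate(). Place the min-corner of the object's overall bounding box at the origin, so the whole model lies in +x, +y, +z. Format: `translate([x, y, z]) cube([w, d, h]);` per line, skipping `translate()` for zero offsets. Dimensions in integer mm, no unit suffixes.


cube([69, 33, 631]);
translate([380, 0, 0]) cube([69, 33, 631]);
translate([69, 0, 0]) cube([311, 33, 69]);
translate([69, 0, 562]) cube([311, 33, 69]);


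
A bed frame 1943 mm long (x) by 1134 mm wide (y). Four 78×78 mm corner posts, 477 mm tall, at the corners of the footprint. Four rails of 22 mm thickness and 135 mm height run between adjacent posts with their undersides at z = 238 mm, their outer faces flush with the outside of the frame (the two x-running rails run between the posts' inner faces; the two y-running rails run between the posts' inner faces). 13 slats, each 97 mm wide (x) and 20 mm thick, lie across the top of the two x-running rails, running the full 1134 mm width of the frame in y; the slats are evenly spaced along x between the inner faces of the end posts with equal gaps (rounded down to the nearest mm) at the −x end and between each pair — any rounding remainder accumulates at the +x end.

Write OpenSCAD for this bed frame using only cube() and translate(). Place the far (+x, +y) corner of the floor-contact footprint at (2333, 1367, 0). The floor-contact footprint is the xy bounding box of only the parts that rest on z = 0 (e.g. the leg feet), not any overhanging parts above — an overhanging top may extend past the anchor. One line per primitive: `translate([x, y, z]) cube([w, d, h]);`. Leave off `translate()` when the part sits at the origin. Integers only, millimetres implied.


translate([390, 233, 0]) cube([78, 78, 477]);
translate([390, 1289, 0]) cube([78, 78, 477]);
translate([2255, 233, 0]) cube([78, 78, 477]);
translate([2255, 1289, 0]) cube([78, 78, 477]);
translate([468, 233, 238]) cube([1787, 22, 135]);
translate([468, 1345, 238]) cube([1787, 22, 135]);
translate([390, 311, 238]) cube([22, 978, 135]);
translate([2311, 311, 238]) cube([22, 978, 135]);
translate([505, 233, 373]) cube([97, 1134, 20]);
translate([639, 233, 373]) cube([97, 1134, 20]);
translate([773, 233, 373]) cube([97, 1134, 20]);
translate([907, 233, 373]) cube([97, 1134, 20]);
translate([1041, 233, 373]) cube([97, 1134, 20]);
translate([1175, 233, 373]) cube([97, 1134, 20]);
translate([1309, 233, 373]) cube([97, 1134, 20]);
translate([1443, 233, 373]) cube([97, 1134, 20]);
translate([1577, 233, 373]) cube([97, 1134, 20]);
translate([1711, 233, 373]) cube([97, 1134, 20]);
translate([1845, 233, 373]) cube([97, 1134, 20]);
translate([1979, 233, 373]) cube([97, 1134, 20]);
translate([2113, 233, 373]) cube([97, 1134, 20]);


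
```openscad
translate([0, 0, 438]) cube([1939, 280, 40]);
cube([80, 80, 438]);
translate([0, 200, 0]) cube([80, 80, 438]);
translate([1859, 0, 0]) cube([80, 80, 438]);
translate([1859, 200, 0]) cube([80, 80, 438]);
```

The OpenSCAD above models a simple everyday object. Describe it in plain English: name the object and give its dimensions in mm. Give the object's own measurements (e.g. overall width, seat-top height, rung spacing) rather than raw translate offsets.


A long wooden bench with a 1939 mm (x) × 280 mm (y) seat, 40 mm thick, its top surface 478 mm above the floor. Four 80 mm square legs at the seat corners, flush with the edges, run from z = 0 to the seat underside.


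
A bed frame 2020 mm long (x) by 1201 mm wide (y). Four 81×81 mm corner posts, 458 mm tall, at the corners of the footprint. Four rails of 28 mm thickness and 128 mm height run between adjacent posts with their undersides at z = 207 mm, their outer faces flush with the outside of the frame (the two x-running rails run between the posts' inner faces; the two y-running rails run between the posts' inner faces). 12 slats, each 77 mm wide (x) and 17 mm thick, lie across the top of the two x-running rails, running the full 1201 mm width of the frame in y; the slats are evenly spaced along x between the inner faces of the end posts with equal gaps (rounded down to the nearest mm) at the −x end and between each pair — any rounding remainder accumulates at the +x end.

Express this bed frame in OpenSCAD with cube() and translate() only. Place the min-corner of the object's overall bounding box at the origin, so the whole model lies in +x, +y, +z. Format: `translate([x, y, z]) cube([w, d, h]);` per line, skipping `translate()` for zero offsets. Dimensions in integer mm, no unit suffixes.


cube([81, 81, 458]);
translate([0, 1120, 0]) cube([81, 81, 458]);
translate([1939, 0, 0]) cube([81, 81, 458]);
translate([1939, 1120, 0]) cube([81, 81, 458]);
translate([81, 0, 207]) cube([1858, 28, 128]);
translate([81, 1173, 207]) cube([1858, 28, 128]);
translate([0, 81, 207]) cube([28, 1039, 128]);
translate([1992, 81, 207]) cube([28, 1039, 128]);
translate([152, 0, 335]) cube([77, 1201, 17]);
translate([300, 0, 335]) cube([77, 1201, 17]);
translate([448, 0, 335]) cube([77, 1201, 17]);
translate([596, 0, 335]) cube([77, 1201, 17]);
translate([744, 0, 335]) cube([77, 1201, 17]);
translate([892, 0, 335]) cube([77, 1201, 17]);
translate([1040, 0, 335]) cube([77, 1201, 17]);
translate([1188, 0, 335]) cube([77, 1201, 17]);
translate([1336, 0, 335]) cube([77, 1201, 17]);
translate([1484, 0, 335]) cube([77, 1201, 17]);
translate([1632, 0, 335]) cube([77, 1201, 17]);
translate([1780, 0, 335]) cube([77, 1201, 17]);


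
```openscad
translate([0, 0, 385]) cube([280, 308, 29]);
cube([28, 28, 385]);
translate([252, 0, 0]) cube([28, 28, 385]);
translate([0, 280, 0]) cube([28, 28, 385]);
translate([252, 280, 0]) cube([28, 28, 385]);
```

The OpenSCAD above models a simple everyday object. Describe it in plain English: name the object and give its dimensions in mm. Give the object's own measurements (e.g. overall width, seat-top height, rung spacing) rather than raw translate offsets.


A simple wooden stool: a rectangular seat 280 mm (x) by 308 mm (y), 29 mm thick, top face at z = 414 mm, on four square legs, each 28×28 mm in cross-section. The legs rest on z = 0, each flush with a corner of the seat.


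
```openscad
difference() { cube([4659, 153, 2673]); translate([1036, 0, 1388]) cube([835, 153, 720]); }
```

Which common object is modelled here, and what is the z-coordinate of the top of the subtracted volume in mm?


A wall with a window opening. The window head height is 2108 mm.

A wall with a rectangular opening subtracted — a window. Sill at z = 1388, opening 720 mm tall, so the head is at 1388 + 720 = 2108 mm.


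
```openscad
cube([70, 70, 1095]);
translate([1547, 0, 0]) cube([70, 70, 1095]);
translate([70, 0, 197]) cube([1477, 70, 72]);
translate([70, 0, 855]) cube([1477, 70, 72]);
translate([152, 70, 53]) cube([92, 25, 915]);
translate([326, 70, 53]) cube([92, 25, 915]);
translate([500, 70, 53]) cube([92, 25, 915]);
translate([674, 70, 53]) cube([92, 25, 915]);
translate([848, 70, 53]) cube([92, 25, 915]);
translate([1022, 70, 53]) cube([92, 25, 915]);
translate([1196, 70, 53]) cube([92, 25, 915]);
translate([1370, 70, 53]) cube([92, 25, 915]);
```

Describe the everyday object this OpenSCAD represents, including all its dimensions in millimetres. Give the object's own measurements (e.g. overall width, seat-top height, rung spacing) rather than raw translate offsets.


A fence section. Two 70×70 mm posts, 1095 mm tall, stand on the floor with a clear span of 1477 mm between their inner faces. Two horizontal rails of 70×72 mm section span the gap between the posts with their undersides at z = 197 mm and z = 855 mm, flush with the posts' −y face. 8 pickets, each 92 mm wide, 25 mm thick and 915 mm tall, are fixed to the +y face of the rails with their bottoms at z = 53 mm, spaced across the span with a 82 mm gap after the −x post and between neighbouring pickets, with 85 mm left before the +x post.


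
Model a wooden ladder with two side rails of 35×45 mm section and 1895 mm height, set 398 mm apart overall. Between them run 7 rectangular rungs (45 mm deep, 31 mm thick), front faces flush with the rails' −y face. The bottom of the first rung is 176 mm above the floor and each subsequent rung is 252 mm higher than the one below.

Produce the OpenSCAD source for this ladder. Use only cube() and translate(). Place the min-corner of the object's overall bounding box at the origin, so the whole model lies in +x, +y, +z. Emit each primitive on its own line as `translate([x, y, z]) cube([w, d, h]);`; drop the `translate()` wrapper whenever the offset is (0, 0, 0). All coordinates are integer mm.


cube([35, 45, 1895]);
translate([363, 0, 0]) cube([35, 45, 1895]);
translate([35, 0, 176]) cube([328, 45, 31]);
translate([35, 0, 428]) cube([328, 45, 31]);
translate([35, 0, 680]) cube([328, 45, 31]);
translate([35, 0, 932]) cube([328, 45, 31]);
translate([35, 0, 1184]) cube([328, 45, 31]);
translate([35, 0, 1436]) cube([328, 45, 31]);
translate([35, 0, 1688]) cube([328, 45, 31]);


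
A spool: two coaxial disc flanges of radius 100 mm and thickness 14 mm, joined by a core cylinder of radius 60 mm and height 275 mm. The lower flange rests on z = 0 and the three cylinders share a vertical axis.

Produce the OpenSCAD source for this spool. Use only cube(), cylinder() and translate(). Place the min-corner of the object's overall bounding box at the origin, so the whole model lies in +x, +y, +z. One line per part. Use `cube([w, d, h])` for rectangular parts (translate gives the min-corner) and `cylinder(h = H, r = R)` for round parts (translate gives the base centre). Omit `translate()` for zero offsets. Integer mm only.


translate([100, 100, 0]) cylinder(h = 14, r = 100);
translate([100, 100, 14]) cylinder(h = 275, r = 60);
translate([100, 100, 289]) cylinder(h = 14, r = 100);


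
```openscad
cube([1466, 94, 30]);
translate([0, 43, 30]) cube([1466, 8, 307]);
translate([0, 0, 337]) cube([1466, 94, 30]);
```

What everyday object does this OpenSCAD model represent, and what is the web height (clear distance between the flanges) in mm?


An I-beam. The web height is 307 mm.

Two wide flanges with a thin centred web — an I-beam. Overall 367 mm minus two 30 mm flanges gives a web of 367 − 2·30 = 307 mm.


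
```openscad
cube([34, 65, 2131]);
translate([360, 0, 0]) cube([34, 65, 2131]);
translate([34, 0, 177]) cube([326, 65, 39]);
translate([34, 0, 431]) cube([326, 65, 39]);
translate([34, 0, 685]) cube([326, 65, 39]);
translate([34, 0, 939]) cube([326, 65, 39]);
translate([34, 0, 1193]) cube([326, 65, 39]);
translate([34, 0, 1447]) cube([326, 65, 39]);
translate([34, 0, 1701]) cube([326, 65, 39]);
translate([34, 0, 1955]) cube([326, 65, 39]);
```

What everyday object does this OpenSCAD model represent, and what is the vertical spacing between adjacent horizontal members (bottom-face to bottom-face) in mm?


A ladder. The rung spacing is 254 mm.

Two tall 34×65 posts with 8 short bars between them — a ladder. Adjacent rungs sit at z = 177 and z = 431, so the spacing is 431 − 177 = 254 mm.


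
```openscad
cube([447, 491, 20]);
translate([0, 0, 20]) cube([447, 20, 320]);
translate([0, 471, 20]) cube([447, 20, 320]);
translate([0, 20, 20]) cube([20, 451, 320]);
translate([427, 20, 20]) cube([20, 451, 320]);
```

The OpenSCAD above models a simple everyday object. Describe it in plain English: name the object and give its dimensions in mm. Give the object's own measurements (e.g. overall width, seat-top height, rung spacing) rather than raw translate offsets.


An open-topped rectangular box: outside dimensions 447×491×340 mm, with a uniform wall and base thickness of 20 mm. The base is a full 447×491 slab on the floor; four walls sit on top of the base. The front and back walls (the −y and +y sides) span the full width; the two side walls fit between them.


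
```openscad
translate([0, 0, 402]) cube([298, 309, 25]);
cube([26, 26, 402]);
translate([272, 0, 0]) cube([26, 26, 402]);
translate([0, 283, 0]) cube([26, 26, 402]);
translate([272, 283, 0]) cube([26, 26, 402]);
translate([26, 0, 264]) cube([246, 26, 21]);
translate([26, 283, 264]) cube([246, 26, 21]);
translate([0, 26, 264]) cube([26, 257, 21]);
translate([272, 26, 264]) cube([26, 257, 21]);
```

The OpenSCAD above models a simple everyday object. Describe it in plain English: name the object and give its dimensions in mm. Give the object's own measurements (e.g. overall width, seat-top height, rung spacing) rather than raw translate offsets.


A four-legged stool. The seat is a 298×309×25 mm slab whose top surface is at z = 427 mm; four square legs, each 26×26 mm in cross-section, run from the floor (z = 0) to the underside of the seat, each flush with a corner of the seat. Four stretchers, 26 mm wide and 21 mm tall, connect adjacent legs with their undersides at z = 264 mm, each running between the inner faces of the legs it joins and aligned with the legs' outer faces on the other axis.


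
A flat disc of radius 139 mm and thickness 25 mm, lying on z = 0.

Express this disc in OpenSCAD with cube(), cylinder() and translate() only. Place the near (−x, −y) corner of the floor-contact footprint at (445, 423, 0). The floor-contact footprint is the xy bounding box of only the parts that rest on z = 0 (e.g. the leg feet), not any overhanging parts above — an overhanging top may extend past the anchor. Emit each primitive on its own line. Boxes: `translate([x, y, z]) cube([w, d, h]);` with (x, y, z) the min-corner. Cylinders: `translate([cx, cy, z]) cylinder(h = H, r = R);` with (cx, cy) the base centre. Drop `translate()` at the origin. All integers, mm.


translate([584, 562, 0]) cylinder(h = 25, r = 139);


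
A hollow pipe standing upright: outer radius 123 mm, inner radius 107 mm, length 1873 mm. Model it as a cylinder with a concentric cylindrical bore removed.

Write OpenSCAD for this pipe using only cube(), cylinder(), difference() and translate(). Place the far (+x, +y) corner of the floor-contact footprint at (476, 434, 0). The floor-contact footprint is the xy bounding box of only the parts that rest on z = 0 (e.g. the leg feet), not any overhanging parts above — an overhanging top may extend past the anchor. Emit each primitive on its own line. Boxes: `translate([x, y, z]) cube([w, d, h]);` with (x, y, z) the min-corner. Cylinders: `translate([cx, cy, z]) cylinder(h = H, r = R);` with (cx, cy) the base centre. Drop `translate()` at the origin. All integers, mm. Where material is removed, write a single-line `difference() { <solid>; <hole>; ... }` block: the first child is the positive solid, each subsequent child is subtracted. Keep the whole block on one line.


difference() { translate([353, 311, 0]) cylinder(h = 1873, r = 123); translate([353, 311, 0]) cylinder(h = 1873, r = 107); }


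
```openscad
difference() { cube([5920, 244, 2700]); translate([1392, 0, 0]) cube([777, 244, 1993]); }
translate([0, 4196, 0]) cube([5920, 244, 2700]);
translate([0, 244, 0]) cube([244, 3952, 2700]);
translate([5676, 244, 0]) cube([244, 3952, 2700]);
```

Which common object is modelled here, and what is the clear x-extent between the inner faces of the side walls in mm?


A single room. The interior width is 5432 mm.

Four walls enclosing a rectangle with a door in the front wall — a room. Outside width 5920 minus two 244 mm walls gives 5432 mm.


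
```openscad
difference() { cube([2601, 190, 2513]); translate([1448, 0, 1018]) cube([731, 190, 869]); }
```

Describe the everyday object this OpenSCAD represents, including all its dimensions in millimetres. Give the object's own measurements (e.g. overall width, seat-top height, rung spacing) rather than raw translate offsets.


A wall 2601 mm long (x), 190 mm thick (y), 2513 mm tall, with a rectangular window opening cut through it. The opening is 731 mm wide and 869 mm tall; its sill is at z = 1018 mm and its near (−x) edge is 1448 mm from the wall's −x end. The opening passes through the full wall thickness.


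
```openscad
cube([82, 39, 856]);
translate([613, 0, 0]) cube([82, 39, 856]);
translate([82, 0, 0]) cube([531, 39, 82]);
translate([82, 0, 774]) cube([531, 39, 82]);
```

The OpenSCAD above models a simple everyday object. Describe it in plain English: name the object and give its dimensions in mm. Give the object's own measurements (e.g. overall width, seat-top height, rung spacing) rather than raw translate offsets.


A rectangular picture frame lying in the x–z plane (depth along y). The opening is 531 mm wide (x) by 692 mm tall (z), surrounded by a border 82 mm wide on all four sides. The frame is 39 mm deep and is made of two full-height vertical stiles with two horizontal rails fitted between them.


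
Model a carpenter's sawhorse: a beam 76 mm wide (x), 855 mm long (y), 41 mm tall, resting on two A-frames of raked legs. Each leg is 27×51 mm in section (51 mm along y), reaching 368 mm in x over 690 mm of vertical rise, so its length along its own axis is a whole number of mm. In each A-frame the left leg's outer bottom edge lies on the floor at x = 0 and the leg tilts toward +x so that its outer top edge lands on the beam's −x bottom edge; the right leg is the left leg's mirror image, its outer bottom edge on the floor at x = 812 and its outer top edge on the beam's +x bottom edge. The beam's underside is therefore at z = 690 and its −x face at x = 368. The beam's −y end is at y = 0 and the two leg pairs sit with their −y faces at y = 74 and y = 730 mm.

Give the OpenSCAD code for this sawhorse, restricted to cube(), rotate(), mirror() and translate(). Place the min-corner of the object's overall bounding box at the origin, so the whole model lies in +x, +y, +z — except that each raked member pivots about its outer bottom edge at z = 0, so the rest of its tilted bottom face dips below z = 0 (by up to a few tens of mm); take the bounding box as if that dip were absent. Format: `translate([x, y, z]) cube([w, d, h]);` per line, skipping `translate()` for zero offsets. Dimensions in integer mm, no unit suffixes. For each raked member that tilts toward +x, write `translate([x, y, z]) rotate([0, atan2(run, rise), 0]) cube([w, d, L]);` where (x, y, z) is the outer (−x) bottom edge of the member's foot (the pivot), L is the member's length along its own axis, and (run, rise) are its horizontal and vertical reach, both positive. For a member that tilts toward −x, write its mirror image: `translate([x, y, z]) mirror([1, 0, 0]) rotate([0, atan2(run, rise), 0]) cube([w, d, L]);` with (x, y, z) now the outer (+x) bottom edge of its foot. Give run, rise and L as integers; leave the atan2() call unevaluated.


// leg length = √(368² + 690²) = 782
// right-leg outer foot x = 2·368 + 76 = 812
// beam min-corner = (368, 0, 690)
translate([368, 0, 690]) cube([76, 855, 41]);
translate([0, 74, 0]) rotate([0, atan2(368, 690), 0]) cube([27, 51, 782]);
translate([812, 74, 0]) mirror([1, 0, 0]) rotate([0, atan2(368, 690), 0]) cube([27, 51, 782]);
translate([0, 730, 0]) rotate([0, atan2(368, 690), 0]) cube([27, 51, 782]);
translate([812, 730, 0]) mirror([1, 0, 0]) rotate([0, atan2(368, 690), 0]) cube([27, 51, 782]);


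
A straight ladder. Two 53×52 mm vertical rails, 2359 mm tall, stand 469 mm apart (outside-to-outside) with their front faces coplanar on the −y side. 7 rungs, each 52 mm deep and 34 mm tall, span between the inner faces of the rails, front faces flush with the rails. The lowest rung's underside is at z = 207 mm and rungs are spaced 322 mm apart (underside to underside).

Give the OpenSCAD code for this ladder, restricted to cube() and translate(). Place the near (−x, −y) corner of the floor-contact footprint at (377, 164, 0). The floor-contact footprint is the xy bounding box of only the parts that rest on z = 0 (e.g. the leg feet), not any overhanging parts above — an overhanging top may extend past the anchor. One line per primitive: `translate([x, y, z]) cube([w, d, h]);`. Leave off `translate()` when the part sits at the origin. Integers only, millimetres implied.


// rung span = 469 - 2*53 = 363
// rung[k] z = 207 + k*322
translate([377, 164, 0]) cube([53, 52, 2359]);
translate([793, 164, 0]) cube([53, 52, 2359]);
translate([430, 164, 207]) cube([363, 52, 34]);
translate([430, 164, 529]) cube([363, 52, 34]);
translate([430, 164, 851]) cube([363, 52, 34]);
translate([430, 164, 1173]) cube([363, 52, 34]);
translate([430, 164, 1495]) cube([363, 52, 34]);
translate([430, 164, 1817]) cube([363, 52, 34]);
translate([430, 164, 2139]) cube([363, 52, 34]);


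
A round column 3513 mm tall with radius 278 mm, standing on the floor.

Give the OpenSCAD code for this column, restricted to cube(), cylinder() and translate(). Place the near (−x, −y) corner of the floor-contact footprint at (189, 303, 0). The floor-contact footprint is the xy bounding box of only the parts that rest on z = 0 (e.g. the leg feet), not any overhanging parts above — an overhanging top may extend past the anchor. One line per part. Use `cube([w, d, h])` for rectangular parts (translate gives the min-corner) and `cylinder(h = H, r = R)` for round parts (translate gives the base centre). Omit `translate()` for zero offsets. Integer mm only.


translate([467, 581, 0]) cylinder(h = 3513, r = 278);


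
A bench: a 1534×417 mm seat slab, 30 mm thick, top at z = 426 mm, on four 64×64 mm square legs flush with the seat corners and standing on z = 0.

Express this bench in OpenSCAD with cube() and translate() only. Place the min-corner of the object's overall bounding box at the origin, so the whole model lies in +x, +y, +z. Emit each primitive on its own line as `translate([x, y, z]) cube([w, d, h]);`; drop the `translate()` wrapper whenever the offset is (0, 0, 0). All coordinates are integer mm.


translate([0, 0, 396]) cube([1534, 417, 30]);
cube([64, 64, 396]);
translate([0, 353, 0]) cube([64, 64, 396]);
translate([1470, 0, 0]) cube([64, 64, 396]);
translate([1470, 353, 0]) cube([64, 64, 396]);


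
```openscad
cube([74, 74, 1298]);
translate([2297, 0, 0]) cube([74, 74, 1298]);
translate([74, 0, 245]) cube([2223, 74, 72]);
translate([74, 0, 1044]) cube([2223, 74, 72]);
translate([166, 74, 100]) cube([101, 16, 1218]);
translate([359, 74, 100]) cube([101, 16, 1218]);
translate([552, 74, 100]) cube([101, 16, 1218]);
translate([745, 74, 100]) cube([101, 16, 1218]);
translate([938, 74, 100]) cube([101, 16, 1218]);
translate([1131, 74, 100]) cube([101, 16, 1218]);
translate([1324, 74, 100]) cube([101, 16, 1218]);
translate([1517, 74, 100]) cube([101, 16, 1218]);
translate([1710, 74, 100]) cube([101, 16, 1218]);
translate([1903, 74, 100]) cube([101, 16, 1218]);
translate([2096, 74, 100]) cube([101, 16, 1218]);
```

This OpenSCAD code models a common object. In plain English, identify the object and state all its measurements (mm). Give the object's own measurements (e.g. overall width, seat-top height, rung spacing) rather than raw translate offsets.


A fence section. Two 74×74 mm posts, 1298 mm tall, stand on the floor with a clear span of 2223 mm between their inner faces. Two horizontal rails of 74×72 mm section span the gap between the posts with their undersides at z = 245 mm and z = 1044 mm, flush with the posts' −y face. 11 pickets, each 101 mm wide, 16 mm thick and 1218 mm tall, are fixed to the +y face of the rails with their bottoms at z = 100 mm, spaced across the span with a 92 mm gap after the −x post and between neighbouring pickets, with 100 mm left before the +x post.


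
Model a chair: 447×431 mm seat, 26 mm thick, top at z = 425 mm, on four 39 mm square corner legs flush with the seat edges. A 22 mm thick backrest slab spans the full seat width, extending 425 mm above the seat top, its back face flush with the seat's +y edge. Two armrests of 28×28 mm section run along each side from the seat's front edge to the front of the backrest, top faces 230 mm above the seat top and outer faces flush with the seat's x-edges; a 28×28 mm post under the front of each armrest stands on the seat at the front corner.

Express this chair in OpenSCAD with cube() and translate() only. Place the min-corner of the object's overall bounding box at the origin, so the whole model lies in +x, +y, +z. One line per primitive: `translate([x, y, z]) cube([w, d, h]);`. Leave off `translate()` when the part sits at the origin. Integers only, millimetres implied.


// leg_h = 425 - 26 = 399
// arm post h = 230 - 28 = 202
translate([0, 0, 399]) cube([447, 431, 26]);
cube([39, 39, 399]);
translate([408, 0, 0]) cube([39, 39, 399]);
translate([0, 392, 0]) cube([39, 39, 399]);
translate([408, 392, 0]) cube([39, 39, 399]);
translate([0, 409, 425]) cube([447, 22, 425]);
translate([0, 0, 627]) cube([28, 409, 28]);
translate([419, 0, 627]) cube([28, 409, 28]);
translate([0, 0, 425]) cube([28, 28, 202]);
translate([419, 0, 425]) cube([28, 28, 202]);
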